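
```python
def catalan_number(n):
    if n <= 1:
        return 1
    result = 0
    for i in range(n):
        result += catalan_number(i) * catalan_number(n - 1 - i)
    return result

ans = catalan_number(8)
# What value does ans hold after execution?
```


catalan_number(8)
= sum of catalan_number(i) * catalan_number(8-1-i) for i in 0..7
First compute sub-values bottom-up:
  catalan_number(0) = 1, catalan_number(1) = 1
  catalan_number(2) = 1*1 + 1*1 = 2
  catalan_number(3) = 1*2 + 1*1 + 2*1 = 5
  catalan_number(4) = 1*5 + 1*2 + 2*1 + 5*1 = 14
  catalan_number(5) = 1*14 + 1*5 + 2*2 + 5*1 + 14*1 = 42
  catalan_number(6) = 1*42 + 1*14 + 2*5 + 5*2 + 14*1 + 42*1 = 132
  catalan_number(7) = 1*132 + 1*42 + 2*14 + 5*5 + 14*2 + 42*1 + 132*1 = 429
Now catalan_number(8):
  catalan_number(0)*catalan_number(7) = 1*429 = 429
  catalan_number(1)*catalan_number(6) = 1*132 = 132
  catalan_number(2)*catalan_number(5) = 2*42 = 84
  catalan_number(3)*catalan_number(4) = 5*14 = 70
  catalan_number(4)*catalan_number(3) = 14*5 = 70
  catalan_number(5)*catalan_number(2) = 42*2 = 84
  catalan_number(6)*catalan_number(1) = 132*1 = 132
  catalan_number(7)*catalan_number(0) = 429*1 = 429
= 429 + 132 + 84 + 70 + 70 + 84 + 132 + 429
= 1430


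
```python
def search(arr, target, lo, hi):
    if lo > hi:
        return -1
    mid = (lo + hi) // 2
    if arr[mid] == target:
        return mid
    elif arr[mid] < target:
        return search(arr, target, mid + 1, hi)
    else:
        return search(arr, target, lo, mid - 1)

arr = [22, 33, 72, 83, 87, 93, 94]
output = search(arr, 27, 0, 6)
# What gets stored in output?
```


search(arr, 27, 0, 6)
lo=0, hi=6, mid=3, arr[mid]=83
83 > 27, search left half
lo=0, hi=2, mid=1, arr[mid]=33
33 > 27, search left half
lo=0, hi=0, mid=0, arr[mid]=22
22 < 27, search right half
lo > hi, target not found, return -1
= -1


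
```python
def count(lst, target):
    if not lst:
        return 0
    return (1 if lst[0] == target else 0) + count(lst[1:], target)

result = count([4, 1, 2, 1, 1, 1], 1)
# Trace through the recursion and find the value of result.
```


count([4, 1, 2, 1, 1, 1], 1)
lst[0]=4 != 1: 0 + count([1, 2, 1, 1, 1], 1)
lst[0]=1 == 1: 1 + count([2, 1, 1, 1], 1)
lst[0]=2 != 1: 0 + count([1, 1, 1], 1)
lst[0]=1 == 1: 1 + count([1, 1], 1)
lst[0]=1 == 1: 1 + count([1], 1)
lst[0]=1 == 1: 1 + count([], 1)
= 4


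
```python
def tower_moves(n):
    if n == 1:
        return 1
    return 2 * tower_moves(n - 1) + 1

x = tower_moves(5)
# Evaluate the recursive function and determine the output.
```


tower_moves(5)
= 2 * tower_moves(4) + 1
= 2 * (2 * tower_moves(3) + 1) + 1
= 2 * (2 * (2 * tower_moves(2) + 1) + 1) + 1
= 2 * (2 * (2 * (2 * tower_moves(1) + 1) + 1) + 1) + 1
Now compute bottom-up:
tower_moves(1) = 1
tower_moves(2) = 2 * 1 + 1 = 3
tower_moves(3) = 2 * 3 + 1 = 7
tower_moves(4) = 2 * 7 + 1 = 15
tower_moves(5) = 2 * 15 + 1 = 31
= 31


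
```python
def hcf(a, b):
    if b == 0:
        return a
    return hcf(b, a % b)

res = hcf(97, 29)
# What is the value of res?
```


hcf(97, 29)
= hcf(29, 97 % 29) = hcf(29, 10)
= hcf(10, 29 % 10) = hcf(10, 9)
= hcf(9, 10 % 9) = hcf(9, 1)
= hcf(1, 9 % 1) = hcf(1, 0)
b == 0, return a = 1


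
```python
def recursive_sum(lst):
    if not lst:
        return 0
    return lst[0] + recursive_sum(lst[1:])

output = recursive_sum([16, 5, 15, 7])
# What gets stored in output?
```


recursive_sum([16, 5, 15, 7])
= 16 + recursive_sum([5, 15, 7])
= 16 + 5 + recursive_sum([15, 7])
= 16 + 5 + 15 + recursive_sum([7])
= 16 + 5 + 15 + 7 + recursive_sum([])
= 16 + 5 + 15 + 7 + 0
= 43


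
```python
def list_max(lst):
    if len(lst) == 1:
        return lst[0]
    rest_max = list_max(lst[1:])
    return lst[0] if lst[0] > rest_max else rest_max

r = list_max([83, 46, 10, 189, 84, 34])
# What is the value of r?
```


list_max([83, 46, 10, 189, 84, 34])
= compare 83 with list_max([46, 10, 189, 84, 34])
= compare 46 with list_max([10, 189, 84, 34])
= compare 10 with list_max([189, 84, 34])
= compare 189 with list_max([84, 34])
= compare 84 with list_max([34])
Base: list_max([34]) = 34
compare 84 with 34: max = 84
compare 189 with 84: max = 189
compare 10 with 189: max = 189
compare 46 with 189: max = 189
compare 83 with 189: max = 189
= 189


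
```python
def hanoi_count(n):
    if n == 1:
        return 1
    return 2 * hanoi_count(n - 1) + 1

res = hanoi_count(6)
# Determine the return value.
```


hanoi_count(6)
= 2 * hanoi_count(5) + 1
= 2 * (2 * hanoi_count(4) + 1) + 1
= 2 * (2 * (2 * hanoi_count(3) + 1) + 1) + 1
= 2 * (2 * (2 * (2 * hanoi_count(2) + 1) + 1) + 1) + 1
= 2 * (2 * (2 * (2 * (2 * hanoi_count(1) + 1) + 1) + 1) + 1) + 1
Now compute bottom-up:
hanoi_count(1) = 1
hanoi_count(2) = 2 * 1 + 1 = 3
hanoi_count(3) = 2 * 3 + 1 = 7
hanoi_count(4) = 2 * 7 + 1 = 15
hanoi_count(5) = 2 * 15 + 1 = 31
hanoi_count(6) = 2 * 31 + 1 = 63
= 63


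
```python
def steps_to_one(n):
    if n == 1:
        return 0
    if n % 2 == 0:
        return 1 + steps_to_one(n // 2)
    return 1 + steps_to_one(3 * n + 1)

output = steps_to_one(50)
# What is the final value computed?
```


steps_to_one(50)
50 is even -> steps_to_one(25)
25 is odd -> 3*25+1 = 76 -> steps_to_one(76)
76 is even -> steps_to_one(38)
38 is even -> steps_to_one(19)
19 is odd -> 3*19+1 = 58 -> steps_to_one(58)
58 is even -> steps_to_one(29)
29 is odd -> 3*29+1 = 88 -> steps_to_one(88)
88 is even -> steps_to_one(44)
44 is even -> steps_to_one(22)
22 is even -> steps_to_one(11)
11 is odd -> 3*11+1 = 34 -> steps_to_one(34)
34 is even -> steps_to_one(17)
17 is odd -> 3*17+1 = 52 -> steps_to_one(52)
52 is even -> steps_to_one(26)
26 is even -> steps_to_one(13)
13 is odd -> 3*13+1 = 40 -> steps_to_one(40)
40 is even -> steps_to_one(20)
20 is even -> steps_to_one(10)
10 is even -> steps_to_one(5)
5 is odd -> 3*5+1 = 16 -> steps_to_one(16)
16 is even -> steps_to_one(8)
8 is even -> steps_to_one(4)
4 is even -> steps_to_one(2)
2 is even -> steps_to_one(1)
Reached 1 after 24 steps
= 24


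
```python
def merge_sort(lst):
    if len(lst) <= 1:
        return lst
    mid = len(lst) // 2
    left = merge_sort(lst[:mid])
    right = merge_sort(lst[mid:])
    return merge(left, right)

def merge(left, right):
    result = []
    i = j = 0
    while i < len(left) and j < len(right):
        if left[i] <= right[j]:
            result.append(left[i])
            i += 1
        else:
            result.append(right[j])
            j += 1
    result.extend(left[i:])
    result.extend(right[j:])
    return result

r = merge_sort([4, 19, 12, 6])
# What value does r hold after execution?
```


merge_sort([4, 19, 12, 6])
Split into [4, 19] and [12, 6]
Left sorted: [4, 19]
Right sorted: [6, 12]
Merge [4, 19] and [6, 12]
= [4, 6, 12, 19]


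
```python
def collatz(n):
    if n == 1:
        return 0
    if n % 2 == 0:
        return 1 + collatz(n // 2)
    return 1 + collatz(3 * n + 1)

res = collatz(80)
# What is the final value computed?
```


collatz(80)
80 is even -> collatz(40)
40 is even -> collatz(20)
20 is even -> collatz(10)
10 is even -> collatz(5)
5 is odd -> 3*5+1 = 16 -> collatz(16)
16 is even -> collatz(8)
8 is even -> collatz(4)
4 is even -> collatz(2)
2 is even -> collatz(1)
Reached 1 after 9 steps
= 9


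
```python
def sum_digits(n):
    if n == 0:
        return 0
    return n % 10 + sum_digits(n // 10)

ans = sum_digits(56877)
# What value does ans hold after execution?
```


sum_digits(56877)
= 7 + sum_digits(5687)
= 7 + 7 + sum_digits(568)
= 7 + 7 + 8 + sum_digits(56)
= 7 + 7 + 8 + 6 + sum_digits(5)
= 7 + 7 + 8 + 6 + 5 + sum_digits(0)
= 7 + 7 + 8 + 6 + 5 + 0
= 33


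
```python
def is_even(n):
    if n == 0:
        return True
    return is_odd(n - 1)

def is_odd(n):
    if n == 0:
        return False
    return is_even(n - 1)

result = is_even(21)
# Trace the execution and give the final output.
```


is_even(21)
= is_odd(20)
= is_even(19)
= is_odd(18)
= is_even(17)
= is_odd(16)
= is_even(15)
= is_odd(14)
= is_even(13)
= is_odd(12)
= is_even(11)
= is_odd(10)
= is_even(9)
= is_odd(8)
= is_even(7)
= is_odd(6)
= is_even(5)
= is_odd(4)
= is_even(3)
= is_odd(2)
= is_even(1)
= is_odd(0)
n == 0: return False
= False


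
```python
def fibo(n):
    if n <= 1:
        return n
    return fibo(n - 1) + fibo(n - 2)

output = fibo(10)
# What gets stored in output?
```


fibo(10)
= fibo(9) + fibo(8)
= (fibo(8) + fibo(7)) + fibo(8)
Computing bottom-up: fibo(0)=0, fibo(1)=1, fibo(2)=1, fibo(3)=2, fibo(4)=3, fibo(5)=5, fibo(6)=8, fibo(7)=13, fibo(8)=21, fibo(9)=34, fibo(10)=55
= 55


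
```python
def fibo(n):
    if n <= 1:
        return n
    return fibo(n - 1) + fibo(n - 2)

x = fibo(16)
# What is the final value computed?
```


fibo(16)
= fibo(15) + fibo(14)
= (fibo(14) + fibo(13)) + fibo(14)
Computing bottom-up: fibo(0)=0, fibo(1)=1, fibo(2)=1, fibo(3)=2, fibo(4)=3, fibo(5)=5, fibo(6)=8, fibo(7)=13, fibo(8)=21, fibo(9)=34, fibo(10)=55, fibo(11)=89, fibo(12)=144, fibo(13)=233, fibo(14)=377, fibo(15)=610, fibo(16)=987
= 987


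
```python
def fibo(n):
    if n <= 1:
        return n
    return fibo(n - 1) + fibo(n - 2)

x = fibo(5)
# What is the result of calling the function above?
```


fibo(5)
= fibo(4) + fibo(3)
= (fibo(3) + fibo(2)) + fibo(3)
Computing bottom-up: fibo(0)=0, fibo(1)=1, fibo(2)=1, fibo(3)=2, fibo(4)=3, fibo(5)=5
= 5


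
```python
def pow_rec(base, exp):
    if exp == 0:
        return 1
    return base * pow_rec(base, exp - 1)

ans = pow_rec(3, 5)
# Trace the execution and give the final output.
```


pow_rec(3, 5)
= 3 * pow_rec(3, 4)
= 3 * 3 * pow_rec(3, 3)
= 3 * 3 * 3 * pow_rec(3, 2)
= 3 * 3 * 3 * 3 * pow_rec(3, 1)
= 3 * 3 * 3 * 3 * 3 * pow_rec(3, 0)
= 3 * 3 * 3 * 3 * 3 * 1
= 243


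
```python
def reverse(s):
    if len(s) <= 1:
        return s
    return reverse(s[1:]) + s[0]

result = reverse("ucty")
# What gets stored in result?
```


reverse("ucty")
= reverse("cty") + "u"
= reverse("ty") + "c" + "u"
= reverse("y") + "t" + "c" + "u"
= "y" + "t" + "c" + "u"
= "ytcu"


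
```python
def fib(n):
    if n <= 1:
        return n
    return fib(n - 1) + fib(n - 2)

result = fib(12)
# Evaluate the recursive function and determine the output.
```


fib(12)
= fib(11) + fib(10)
= (fib(10) + fib(9)) + fib(10)
Computing bottom-up: fib(0)=0, fib(1)=1, fib(2)=1, fib(3)=2, fib(4)=3, fib(5)=5, fib(6)=8, fib(7)=13, fib(8)=21, fib(9)=34, fib(10)=55, fib(11)=89, fib(12)=144
= 144


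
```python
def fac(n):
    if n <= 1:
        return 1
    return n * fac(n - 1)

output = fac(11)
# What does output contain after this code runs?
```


fac(11)
= 11 * fac(10)
= 11 * 10 * fac(9)
= 11 * 10 * 9 * fac(8)
= 11 * 10 * 9 * 8 * fac(7)
= 11 * 10 * 9 * 8 * 7 * fac(6)
= 11 * 10 * 9 * 8 * 7 * 6 * fac(5)
= 11 * 10 * 9 * 8 * 7 * 6 * 5 * fac(4)
= 11 * 10 * 9 * 8 * 7 * 6 * 5 * 4 * fac(3)
= 11 * 10 * 9 * 8 * 7 * 6 * 5 * 4 * 3 * fac(2)
= 11 * 10 * 9 * 8 * 7 * 6 * 5 * 4 * 3 * 2 * fac(1)
= 11 * 10 * 9 * 8 * 7 * 6 * 5 * 4 * 3 * 2 * 1
= 39916800


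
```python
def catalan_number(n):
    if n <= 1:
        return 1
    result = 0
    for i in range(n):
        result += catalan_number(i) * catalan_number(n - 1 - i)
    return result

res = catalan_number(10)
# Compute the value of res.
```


catalan_number(10)
= sum of catalan_number(i) * catalan_number(10-1-i) for i in 0..9
First compute sub-values bottom-up:
  catalan_number(0) = 1, catalan_number(1) = 1
  catalan_number(2) = 1*1 + 1*1 = 2
  catalan_number(3) = 1*2 + 1*1 + 2*1 = 5
  catalan_number(4) = 1*5 + 1*2 + 2*1 + 5*1 = 14
  catalan_number(5) = 1*14 + 1*5 + 2*2 + 5*1 + 14*1 = 42
  catalan_number(6) = 1*42 + 1*14 + 2*5 + 5*2 + 14*1 + 42*1 = 132
  catalan_number(7) = 1*132 + 1*42 + 2*14 + 5*5 + 14*2 + 42*1 + 132*1 = 429
  catalan_number(8) = 1*429 + 1*132 + 2*42 + 5*14 + 14*5 + 42*2 + 132*1 + 429*1 = 1430
  catalan_number(9) = 1*1430 + 1*429 + 2*132 + 5*42 + 14*14 + 42*5 + 132*2 + 429*1 + 1430*1 = 4862
Now catalan_number(10):
  catalan_number(0)*catalan_number(9) = 1*4862 = 4862
  catalan_number(1)*catalan_number(8) = 1*1430 = 1430
  catalan_number(2)*catalan_number(7) = 2*429 = 858
  catalan_number(3)*catalan_number(6) = 5*132 = 660
  catalan_number(4)*catalan_number(5) = 14*42 = 588
  catalan_number(5)*catalan_number(4) = 42*14 = 588
  catalan_number(6)*catalan_number(3) = 132*5 = 660
  catalan_number(7)*catalan_number(2) = 429*2 = 858
  catalan_number(8)*catalan_number(1) = 1430*1 = 1430
  catalan_number(9)*catalan_number(0) = 4862*1 = 4862
= 4862 + 1430 + 858 + 660 + 588 + 588 + 660 + 858 + 1430 + 4862
= 16796


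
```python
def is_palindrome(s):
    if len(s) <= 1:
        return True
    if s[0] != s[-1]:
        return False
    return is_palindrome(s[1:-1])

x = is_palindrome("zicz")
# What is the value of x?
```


is_palindrome("zicz")
"zicz": s[0]='z' == s[-1]='z' -> is_palindrome("ic")
"ic": s[0]='i' != s[-1]='c' -> False
= False


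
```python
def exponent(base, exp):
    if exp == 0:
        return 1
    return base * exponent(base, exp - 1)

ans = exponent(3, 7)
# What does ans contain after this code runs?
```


exponent(3, 7)
= 3 * exponent(3, 6)
= 3 * 3 * exponent(3, 5)
= 3 * 3 * 3 * exponent(3, 4)
= 3 * 3 * 3 * 3 * exponent(3, 3)
= 3 * 3 * 3 * 3 * 3 * exponent(3, 2)
= 3 * 3 * 3 * 3 * 3 * 3 * exponent(3, 1)
= 3 * 3 * 3 * 3 * 3 * 3 * 3 * exponent(3, 0)
= 3 * 3 * 3 * 3 * 3 * 3 * 3 * 1
= 2187


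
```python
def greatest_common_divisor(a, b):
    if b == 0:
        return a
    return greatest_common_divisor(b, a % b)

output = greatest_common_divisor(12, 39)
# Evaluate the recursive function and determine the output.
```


greatest_common_divisor(12, 39)
= greatest_common_divisor(39, 12 % 39) = greatest_common_divisor(39, 12)
= greatest_common_divisor(12, 39 % 12) = greatest_common_divisor(12, 3)
= greatest_common_divisor(3, 12 % 3) = greatest_common_divisor(3, 0)
b == 0, return a = 3


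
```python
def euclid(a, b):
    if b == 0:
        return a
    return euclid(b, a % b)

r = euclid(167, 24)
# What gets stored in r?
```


euclid(167, 24)
= euclid(24, 167 % 24) = euclid(24, 23)
= euclid(23, 24 % 23) = euclid(23, 1)
= euclid(1, 23 % 1) = euclid(1, 0)
b == 0, return a = 1


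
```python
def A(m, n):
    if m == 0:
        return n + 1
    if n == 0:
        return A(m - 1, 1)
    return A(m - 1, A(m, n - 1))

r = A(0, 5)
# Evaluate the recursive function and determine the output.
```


A(0, 5)
m == 0: return 5 + 1 = 6
= 6


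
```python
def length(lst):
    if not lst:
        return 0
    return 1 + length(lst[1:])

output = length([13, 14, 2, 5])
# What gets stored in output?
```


length([13, 14, 2, 5])
= 1 + length([14, 2, 5])
= 1 + 1 + length([2, 5])
= 1 + 1 + 1 + length([5])
= 1 + 1 + 1 + 1 + length([])
= 1 + 1 + 1 + 1 + 0
= 4


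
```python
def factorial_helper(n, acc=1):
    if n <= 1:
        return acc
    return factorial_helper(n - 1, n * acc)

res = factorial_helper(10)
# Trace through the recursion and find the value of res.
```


factorial_helper(10, 1)
= factorial_helper(9, 10 * 1) = factorial_helper(9, 10)
= factorial_helper(8, 9 * 10) = factorial_helper(8, 90)
= factorial_helper(7, 8 * 90) = factorial_helper(7, 720)
= factorial_helper(6, 7 * 720) = factorial_helper(6, 5040)
= factorial_helper(5, 6 * 5040) = factorial_helper(5, 30240)
= factorial_helper(4, 5 * 30240) = factorial_helper(4, 151200)
= factorial_helper(3, 4 * 151200) = factorial_helper(3, 604800)
= factorial_helper(2, 3 * 604800) = factorial_helper(2, 1814400)
= factorial_helper(1, 2 * 1814400) = factorial_helper(1, 3628800)
n <= 1, return acc = 3628800


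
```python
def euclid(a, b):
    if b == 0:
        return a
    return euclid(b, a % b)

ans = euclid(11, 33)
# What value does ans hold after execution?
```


euclid(11, 33)
= euclid(33, 11 % 33) = euclid(33, 11)
= euclid(11, 33 % 11) = euclid(11, 0)
b == 0, return a = 11


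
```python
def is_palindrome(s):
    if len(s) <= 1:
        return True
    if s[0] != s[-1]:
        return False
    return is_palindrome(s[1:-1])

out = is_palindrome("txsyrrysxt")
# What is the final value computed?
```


is_palindrome("txsyrrysxt")
"txsyrrysxt": s[0]='t' == s[-1]='t' -> is_palindrome("xsyrrysx")
"xsyrrysx": s[0]='x' == s[-1]='x' -> is_palindrome("syrrys")
"syrrys": s[0]='s' == s[-1]='s' -> is_palindrome("yrry")
"yrry": s[0]='y' == s[-1]='y' -> is_palindrome("rr")
"rr": s[0]='r' == s[-1]='r' -> is_palindrome("")
"": len <= 1 -> True
= True


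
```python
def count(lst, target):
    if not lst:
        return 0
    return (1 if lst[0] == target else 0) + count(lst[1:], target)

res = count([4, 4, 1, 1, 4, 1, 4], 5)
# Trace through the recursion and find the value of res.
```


count([4, 4, 1, 1, 4, 1, 4], 5)
lst[0]=4 != 5: 0 + count([4, 1, 1, 4, 1, 4], 5)
lst[0]=4 != 5: 0 + count([1, 1, 4, 1, 4], 5)
lst[0]=1 != 5: 0 + count([1, 4, 1, 4], 5)
lst[0]=1 != 5: 0 + count([4, 1, 4], 5)
lst[0]=4 != 5: 0 + count([1, 4], 5)
lst[0]=1 != 5: 0 + count([4], 5)
lst[0]=4 != 5: 0 + count([], 5)
= 0


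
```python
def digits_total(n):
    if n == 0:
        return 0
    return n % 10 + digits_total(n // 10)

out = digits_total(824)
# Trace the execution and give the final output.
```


digits_total(824)
= 4 + digits_total(82)
= 4 + 2 + digits_total(8)
= 4 + 2 + 8 + digits_total(0)
= 4 + 2 + 8 + 0
= 14


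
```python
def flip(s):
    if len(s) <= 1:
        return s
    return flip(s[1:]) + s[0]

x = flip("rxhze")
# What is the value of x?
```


flip("rxhze")
= flip("xhze") + "r"
= flip("hze") + "x" + "r"
= flip("ze") + "h" + "x" + "r"
= flip("e") + "z" + "h" + "x" + "r"
= "e" + "z" + "h" + "x" + "r"
= "ezhxr"


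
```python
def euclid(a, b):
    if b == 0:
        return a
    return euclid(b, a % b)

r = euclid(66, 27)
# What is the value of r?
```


euclid(66, 27)
= euclid(27, 66 % 27) = euclid(27, 12)
= euclid(12, 27 % 12) = euclid(12, 3)
= euclid(3, 12 % 3) = euclid(3, 0)
b == 0, return a = 3


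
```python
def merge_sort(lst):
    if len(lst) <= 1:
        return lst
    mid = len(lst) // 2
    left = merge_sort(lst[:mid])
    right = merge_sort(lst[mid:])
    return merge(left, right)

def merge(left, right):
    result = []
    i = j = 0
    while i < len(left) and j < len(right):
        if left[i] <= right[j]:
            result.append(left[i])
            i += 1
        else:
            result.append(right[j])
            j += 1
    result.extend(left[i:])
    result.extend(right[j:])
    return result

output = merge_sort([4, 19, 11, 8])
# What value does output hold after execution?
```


merge_sort([4, 19, 11, 8])
Split into [4, 19] and [11, 8]
Left sorted: [4, 19]
Right sorted: [8, 11]
Merge [4, 19] and [8, 11]
= [4, 8, 11, 19]


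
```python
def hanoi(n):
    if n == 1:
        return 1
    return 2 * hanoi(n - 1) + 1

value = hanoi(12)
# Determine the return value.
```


hanoi(12)
= 2 * hanoi(11) + 1
= 2 * (2 * hanoi(10) + 1) + 1
= 2 * (2 * (2 * hanoi(9) + 1) + 1) + 1
= 2 * (2 * (2 * (2 * hanoi(8) + 1) + 1) + 1) + 1
= 2 * (2 * (2 * (2 * (2 * hanoi(7) + 1) + 1) + 1) + 1) + 1
= 2 * (2 * (2 * (2 * (2 * (2 * hanoi(6) + 1) + 1) + 1) + 1) + 1) + 1
= 2 * (2 * (2 * (2 * (2 * (2 * (2 * hanoi(5) + 1) + 1) + 1) + 1) + 1) + 1) + 1
= 2 * (2 * (2 * (2 * (2 * (2 * (2 * (2 * hanoi(4) + 1) + 1) + 1) + 1) + 1) + 1) + 1) + 1
= 2 * (2 * (2 * (2 * (2 * (2 * (2 * (2 * (2 * hanoi(3) + 1) + 1) + 1) + 1) + 1) + 1) + 1) + 1) + 1
= 2 * (2 * (2 * (2 * (2 * (2 * (2 * (2 * (2 * (2 * hanoi(2) + 1) + 1) + 1) + 1) + 1) + 1) + 1) + 1) + 1) + 1
= 2 * (2 * (2 * (2 * (2 * (2 * (2 * (2 * (2 * (2 * (2 * hanoi(1) + 1) + 1) + 1) + 1) + 1) + 1) + 1) + 1) + 1) + 1) + 1
Now compute bottom-up:
hanoi(1) = 1
hanoi(2) = 2 * 1 + 1 = 3
hanoi(3) = 2 * 3 + 1 = 7
hanoi(4) = 2 * 7 + 1 = 15
hanoi(5) = 2 * 15 + 1 = 31
hanoi(6) = 2 * 31 + 1 = 63
hanoi(7) = 2 * 63 + 1 = 127
hanoi(8) = 2 * 127 + 1 = 255
hanoi(9) = 2 * 255 + 1 = 511
hanoi(10) = 2 * 511 + 1 = 1023
hanoi(11) = 2 * 1023 + 1 = 2047
hanoi(12) = 2 * 2047 + 1 = 4095
= 4095


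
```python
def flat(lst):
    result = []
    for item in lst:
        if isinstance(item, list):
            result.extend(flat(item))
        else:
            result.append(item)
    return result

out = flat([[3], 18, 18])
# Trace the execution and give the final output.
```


flat([[3], 18, 18])
Processing each element:
  [3] is a list -> flat recursively -> [3]
  18 is not a list -> append 18
  18 is not a list -> append 18
= [3, 18, 18]


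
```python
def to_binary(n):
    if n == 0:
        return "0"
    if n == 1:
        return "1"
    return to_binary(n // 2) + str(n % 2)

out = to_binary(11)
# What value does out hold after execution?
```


to_binary(11)
= to_binary(5) + "1"
= to_binary(2) + "1" + "1"
= to_binary(1) + "0" + "1" + "1"
= "1" + "0" + "1" + "1"
= "1011"


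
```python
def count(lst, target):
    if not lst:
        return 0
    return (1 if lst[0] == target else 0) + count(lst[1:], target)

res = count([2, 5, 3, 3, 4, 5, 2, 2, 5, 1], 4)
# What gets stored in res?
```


count([2, 5, 3, 3, 4, 5, 2, 2, 5, 1], 4)
lst[0]=2 != 4: 0 + count([5, 3, 3, 4, 5, 2, 2, 5, 1], 4)
lst[0]=5 != 4: 0 + count([3, 3, 4, 5, 2, 2, 5, 1], 4)
lst[0]=3 != 4: 0 + count([3, 4, 5, 2, 2, 5, 1], 4)
lst[0]=3 != 4: 0 + count([4, 5, 2, 2, 5, 1], 4)
lst[0]=4 == 4: 1 + count([5, 2, 2, 5, 1], 4)
lst[0]=5 != 4: 0 + count([2, 2, 5, 1], 4)
lst[0]=2 != 4: 0 + count([2, 5, 1], 4)
lst[0]=2 != 4: 0 + count([5, 1], 4)
lst[0]=5 != 4: 0 + count([1], 4)
lst[0]=1 != 4: 0 + count([], 4)
= 1


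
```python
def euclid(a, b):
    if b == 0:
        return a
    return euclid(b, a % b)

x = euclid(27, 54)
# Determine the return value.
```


euclid(27, 54)
= euclid(54, 27 % 54) = euclid(54, 27)
= euclid(27, 54 % 27) = euclid(27, 0)
b == 0, return a = 27


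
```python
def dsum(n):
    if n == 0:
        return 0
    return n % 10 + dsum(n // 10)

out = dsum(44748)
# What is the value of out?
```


dsum(44748)
= 8 + dsum(4474)
= 8 + 4 + dsum(447)
= 8 + 4 + 7 + dsum(44)
= 8 + 4 + 7 + 4 + dsum(4)
= 8 + 4 + 7 + 4 + 4 + dsum(0)
= 8 + 4 + 7 + 4 + 4 + 0
= 27


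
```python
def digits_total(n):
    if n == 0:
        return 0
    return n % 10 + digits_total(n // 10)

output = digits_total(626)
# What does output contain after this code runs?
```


digits_total(626)
= 6 + digits_total(62)
= 6 + 2 + digits_total(6)
= 6 + 2 + 6 + digits_total(0)
= 6 + 2 + 6 + 0
= 14


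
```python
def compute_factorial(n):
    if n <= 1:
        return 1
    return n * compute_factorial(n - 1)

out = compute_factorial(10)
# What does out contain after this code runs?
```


compute_factorial(10)
= 10 * compute_factorial(9)
= 10 * 9 * compute_factorial(8)
= 10 * 9 * 8 * compute_factorial(7)
= 10 * 9 * 8 * 7 * compute_factorial(6)
= 10 * 9 * 8 * 7 * 6 * compute_factorial(5)
= 10 * 9 * 8 * 7 * 6 * 5 * compute_factorial(4)
= 10 * 9 * 8 * 7 * 6 * 5 * 4 * compute_factorial(3)
= 10 * 9 * 8 * 7 * 6 * 5 * 4 * 3 * compute_factorial(2)
= 10 * 9 * 8 * 7 * 6 * 5 * 4 * 3 * 2 * compute_factorial(1)
= 10 * 9 * 8 * 7 * 6 * 5 * 4 * 3 * 2 * 1
= 3628800


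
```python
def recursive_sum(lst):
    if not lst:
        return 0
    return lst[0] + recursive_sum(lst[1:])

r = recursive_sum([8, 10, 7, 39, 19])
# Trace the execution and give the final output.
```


recursive_sum([8, 10, 7, 39, 19])
= 8 + recursive_sum([10, 7, 39, 19])
= 8 + 10 + recursive_sum([7, 39, 19])
= 8 + 10 + 7 + recursive_sum([39, 19])
= 8 + 10 + 7 + 39 + recursive_sum([19])
= 8 + 10 + 7 + 39 + 19 + recursive_sum([])
= 8 + 10 + 7 + 39 + 19 + 0
= 83


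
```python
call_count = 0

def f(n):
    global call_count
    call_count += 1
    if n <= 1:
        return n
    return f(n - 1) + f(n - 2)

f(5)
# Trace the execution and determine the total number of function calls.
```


f(5) calls f(4) and f(3); each non-base call branches into two more.
Let C(k) = total number of calls made by f(k), including the call to f(k) itself.
Base cases: C(0) = 1, C(1) = 1
Recurrence: C(k) = 1 + C(k-1) + C(k-2)
  C(2) = 1 + C(1) + C(0) = 1 + 1 + 1 = 3
  C(3) = 1 + C(2) + C(1) = 1 + 3 + 1 = 5
  C(4) = 1 + C(3) + C(2) = 1 + 5 + 3 = 9
  C(5) = 1 + C(4) + C(3) = 1 + 9 + 5 = 15
Total calls = C(5) = 15


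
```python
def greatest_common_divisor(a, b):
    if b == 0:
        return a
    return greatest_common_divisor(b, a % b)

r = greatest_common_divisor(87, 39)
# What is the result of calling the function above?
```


greatest_common_divisor(87, 39)
= greatest_common_divisor(39, 87 % 39) = greatest_common_divisor(39, 9)
= greatest_common_divisor(9, 39 % 9) = greatest_common_divisor(9, 3)
= greatest_common_divisor(3, 9 % 3) = greatest_common_divisor(3, 0)
b == 0, return a = 3


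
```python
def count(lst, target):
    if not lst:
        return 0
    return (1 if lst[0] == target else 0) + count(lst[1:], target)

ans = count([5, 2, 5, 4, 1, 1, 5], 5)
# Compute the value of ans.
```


count([5, 2, 5, 4, 1, 1, 5], 5)
lst[0]=5 == 5: 1 + count([2, 5, 4, 1, 1, 5], 5)
lst[0]=2 != 5: 0 + count([5, 4, 1, 1, 5], 5)
lst[0]=5 == 5: 1 + count([4, 1, 1, 5], 5)
lst[0]=4 != 5: 0 + count([1, 1, 5], 5)
lst[0]=1 != 5: 0 + count([1, 5], 5)
lst[0]=1 != 5: 0 + count([5], 5)
lst[0]=5 == 5: 1 + count([], 5)
= 3


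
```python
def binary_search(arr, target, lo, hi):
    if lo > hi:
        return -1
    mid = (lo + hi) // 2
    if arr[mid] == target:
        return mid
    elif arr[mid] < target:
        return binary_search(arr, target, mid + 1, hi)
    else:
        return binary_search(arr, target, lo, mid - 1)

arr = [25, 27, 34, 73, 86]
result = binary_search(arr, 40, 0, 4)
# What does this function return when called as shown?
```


binary_search(arr, 40, 0, 4)
lo=0, hi=4, mid=2, arr[mid]=34
34 < 40, search right half
lo=3, hi=4, mid=3, arr[mid]=73
73 > 40, search left half
lo > hi, target not found, return -1
= -1


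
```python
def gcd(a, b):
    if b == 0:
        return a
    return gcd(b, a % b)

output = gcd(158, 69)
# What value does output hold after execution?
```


gcd(158, 69)
= gcd(69, 158 % 69) = gcd(69, 20)
= gcd(20, 69 % 20) = gcd(20, 9)
= gcd(9, 20 % 9) = gcd(9, 2)
= gcd(2, 9 % 2) = gcd(2, 1)
= gcd(1, 2 % 1) = gcd(1, 0)
b == 0, return a = 1


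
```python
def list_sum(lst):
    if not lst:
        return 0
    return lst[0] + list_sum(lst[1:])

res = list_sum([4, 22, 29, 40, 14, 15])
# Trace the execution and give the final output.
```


list_sum([4, 22, 29, 40, 14, 15])
= 4 + list_sum([22, 29, 40, 14, 15])
= 4 + 22 + list_sum([29, 40, 14, 15])
= 4 + 22 + 29 + list_sum([40, 14, 15])
= 4 + 22 + 29 + 40 + list_sum([14, 15])
= 4 + 22 + 29 + 40 + 14 + list_sum([15])
= 4 + 22 + 29 + 40 + 14 + 15 + list_sum([])
= 4 + 22 + 29 + 40 + 14 + 15 + 0
= 124


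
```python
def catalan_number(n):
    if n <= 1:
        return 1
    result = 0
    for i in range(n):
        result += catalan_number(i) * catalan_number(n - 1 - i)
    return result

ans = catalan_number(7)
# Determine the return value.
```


catalan_number(7)
= sum of catalan_number(i) * catalan_number(7-1-i) for i in 0..6
First compute sub-values bottom-up:
  catalan_number(0) = 1, catalan_number(1) = 1
  catalan_number(2) = 1*1 + 1*1 = 2
  catalan_number(3) = 1*2 + 1*1 + 2*1 = 5
  catalan_number(4) = 1*5 + 1*2 + 2*1 + 5*1 = 14
  catalan_number(5) = 1*14 + 1*5 + 2*2 + 5*1 + 14*1 = 42
  catalan_number(6) = 1*42 + 1*14 + 2*5 + 5*2 + 14*1 + 42*1 = 132
Now catalan_number(7):
  catalan_number(0)*catalan_number(6) = 1*132 = 132
  catalan_number(1)*catalan_number(5) = 1*42 = 42
  catalan_number(2)*catalan_number(4) = 2*14 = 28
  catalan_number(3)*catalan_number(3) = 5*5 = 25
  catalan_number(4)*catalan_number(2) = 14*2 = 28
  catalan_number(5)*catalan_number(1) = 42*1 = 42
  catalan_number(6)*catalan_number(0) = 132*1 = 132
= 132 + 42 + 28 + 25 + 28 + 42 + 132
= 429


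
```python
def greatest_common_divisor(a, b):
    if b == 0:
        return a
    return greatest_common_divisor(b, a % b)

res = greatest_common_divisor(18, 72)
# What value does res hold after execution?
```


greatest_common_divisor(18, 72)
= greatest_common_divisor(72, 18 % 72) = greatest_common_divisor(72, 18)
= greatest_common_divisor(18, 72 % 18) = greatest_common_divisor(18, 0)
b == 0, return a = 18


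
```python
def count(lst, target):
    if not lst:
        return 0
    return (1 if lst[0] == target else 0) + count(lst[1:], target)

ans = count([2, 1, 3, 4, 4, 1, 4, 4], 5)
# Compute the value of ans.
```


count([2, 1, 3, 4, 4, 1, 4, 4], 5)
lst[0]=2 != 5: 0 + count([1, 3, 4, 4, 1, 4, 4], 5)
lst[0]=1 != 5: 0 + count([3, 4, 4, 1, 4, 4], 5)
lst[0]=3 != 5: 0 + count([4, 4, 1, 4, 4], 5)
lst[0]=4 != 5: 0 + count([4, 1, 4, 4], 5)
lst[0]=4 != 5: 0 + count([1, 4, 4], 5)
lst[0]=1 != 5: 0 + count([4, 4], 5)
lst[0]=4 != 5: 0 + count([4], 5)
lst[0]=4 != 5: 0 + count([], 5)
= 0


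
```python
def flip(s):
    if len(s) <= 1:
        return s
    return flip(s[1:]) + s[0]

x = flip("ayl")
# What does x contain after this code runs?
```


flip("ayl")
= flip("yl") + "a"
= flip("l") + "y" + "a"
= "l" + "y" + "a"
= "lya"


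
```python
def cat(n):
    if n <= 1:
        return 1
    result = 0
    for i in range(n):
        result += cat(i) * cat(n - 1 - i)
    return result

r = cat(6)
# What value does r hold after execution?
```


cat(6)
= sum of cat(i) * cat(6-1-i) for i in 0..5
First compute sub-values bottom-up:
  cat(0) = 1, cat(1) = 1
  cat(2) = 1*1 + 1*1 = 2
  cat(3) = 1*2 + 1*1 + 2*1 = 5
  cat(4) = 1*5 + 1*2 + 2*1 + 5*1 = 14
  cat(5) = 1*14 + 1*5 + 2*2 + 5*1 + 14*1 = 42
Now cat(6):
  cat(0)*cat(5) = 1*42 = 42
  cat(1)*cat(4) = 1*14 = 14
  cat(2)*cat(3) = 2*5 = 10
  cat(3)*cat(2) = 5*2 = 10
  cat(4)*cat(1) = 14*1 = 14
  cat(5)*cat(0) = 42*1 = 42
= 42 + 14 + 10 + 10 + 14 + 42
= 132


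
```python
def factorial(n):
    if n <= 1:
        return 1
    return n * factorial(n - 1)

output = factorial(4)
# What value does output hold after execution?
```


factorial(4)
= 4 * factorial(3)
= 4 * 3 * factorial(2)
= 4 * 3 * 2 * factorial(1)
= 4 * 3 * 2 * 1
= 24


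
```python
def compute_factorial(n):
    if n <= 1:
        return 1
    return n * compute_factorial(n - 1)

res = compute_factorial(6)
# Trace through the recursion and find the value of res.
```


compute_factorial(6)
= 6 * compute_factorial(5)
= 6 * 5 * compute_factorial(4)
= 6 * 5 * 4 * compute_factorial(3)
= 6 * 5 * 4 * 3 * compute_factorial(2)
= 6 * 5 * 4 * 3 * 2 * compute_factorial(1)
= 6 * 5 * 4 * 3 * 2 * 1
= 720


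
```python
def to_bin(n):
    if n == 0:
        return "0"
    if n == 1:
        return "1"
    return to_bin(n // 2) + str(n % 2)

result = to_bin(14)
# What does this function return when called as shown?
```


to_bin(14)
= to_bin(7) + "0"
= to_bin(3) + "1" + "0"
= to_bin(1) + "1" + "1" + "0"
= "1" + "1" + "1" + "0"
= "1110"


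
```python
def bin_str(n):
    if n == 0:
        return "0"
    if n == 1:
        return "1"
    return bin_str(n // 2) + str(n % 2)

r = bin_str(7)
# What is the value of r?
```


bin_str(7)
= bin_str(3) + "1"
= bin_str(1) + "1" + "1"
= "1" + "1" + "1"
= "111"


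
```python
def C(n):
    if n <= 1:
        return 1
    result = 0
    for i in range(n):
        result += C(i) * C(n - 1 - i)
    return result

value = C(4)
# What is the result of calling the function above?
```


C(4)
= sum of C(i) * C(4-1-i) for i in 0..3
First compute sub-values bottom-up:
  C(0) = 1, C(1) = 1
  C(2) = 1*1 + 1*1 = 2
  C(3) = 1*2 + 1*1 + 2*1 = 5
Now C(4):
  C(0)*C(3) = 1*5 = 5
  C(1)*C(2) = 1*2 = 2
  C(2)*C(1) = 2*1 = 2
  C(3)*C(0) = 5*1 = 5
= 5 + 2 + 2 + 5
= 14


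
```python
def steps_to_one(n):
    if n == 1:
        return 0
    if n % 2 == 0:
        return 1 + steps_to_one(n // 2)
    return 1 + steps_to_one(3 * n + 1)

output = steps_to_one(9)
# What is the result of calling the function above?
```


steps_to_one(9)
9 is odd -> 3*9+1 = 28 -> steps_to_one(28)
28 is even -> steps_to_one(14)
14 is even -> steps_to_one(7)
7 is odd -> 3*7+1 = 22 -> steps_to_one(22)
22 is even -> steps_to_one(11)
11 is odd -> 3*11+1 = 34 -> steps_to_one(34)
34 is even -> steps_to_one(17)
17 is odd -> 3*17+1 = 52 -> steps_to_one(52)
52 is even -> steps_to_one(26)
26 is even -> steps_to_one(13)
13 is odd -> 3*13+1 = 40 -> steps_to_one(40)
40 is even -> steps_to_one(20)
20 is even -> steps_to_one(10)
10 is even -> steps_to_one(5)
5 is odd -> 3*5+1 = 16 -> steps_to_one(16)
16 is even -> steps_to_one(8)
8 is even -> steps_to_one(4)
4 is even -> steps_to_one(2)
2 is even -> steps_to_one(1)
Reached 1 after 19 steps
= 19


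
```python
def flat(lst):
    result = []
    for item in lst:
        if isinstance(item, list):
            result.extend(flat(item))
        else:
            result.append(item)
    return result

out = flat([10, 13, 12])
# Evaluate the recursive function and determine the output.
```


flat([10, 13, 12])
Processing each element:
  10 is not a list -> append 10
  13 is not a list -> append 13
  12 is not a list -> append 12
= [10, 13, 12]


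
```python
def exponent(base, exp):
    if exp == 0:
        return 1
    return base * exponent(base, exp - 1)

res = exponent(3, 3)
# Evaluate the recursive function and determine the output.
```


exponent(3, 3)
= 3 * exponent(3, 2)
= 3 * 3 * exponent(3, 1)
= 3 * 3 * 3 * exponent(3, 0)
= 3 * 3 * 3 * 1
= 27


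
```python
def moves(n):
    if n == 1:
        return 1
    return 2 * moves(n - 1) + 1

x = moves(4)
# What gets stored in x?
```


moves(4)
= 2 * moves(3) + 1
= 2 * (2 * moves(2) + 1) + 1
= 2 * (2 * (2 * moves(1) + 1) + 1) + 1
Now compute bottom-up:
moves(1) = 1
moves(2) = 2 * 1 + 1 = 3
moves(3) = 2 * 3 + 1 = 7
moves(4) = 2 * 7 + 1 = 15
= 15


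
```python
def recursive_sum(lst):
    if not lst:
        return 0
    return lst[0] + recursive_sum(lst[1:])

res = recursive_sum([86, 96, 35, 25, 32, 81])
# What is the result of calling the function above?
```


recursive_sum([86, 96, 35, 25, 32, 81])
= 86 + recursive_sum([96, 35, 25, 32, 81])
= 86 + 96 + recursive_sum([35, 25, 32, 81])
= 86 + 96 + 35 + recursive_sum([25, 32, 81])
= 86 + 96 + 35 + 25 + recursive_sum([32, 81])
= 86 + 96 + 35 + 25 + 32 + recursive_sum([81])
= 86 + 96 + 35 + 25 + 32 + 81 + recursive_sum([])
= 86 + 96 + 35 + 25 + 32 + 81 + 0
= 355


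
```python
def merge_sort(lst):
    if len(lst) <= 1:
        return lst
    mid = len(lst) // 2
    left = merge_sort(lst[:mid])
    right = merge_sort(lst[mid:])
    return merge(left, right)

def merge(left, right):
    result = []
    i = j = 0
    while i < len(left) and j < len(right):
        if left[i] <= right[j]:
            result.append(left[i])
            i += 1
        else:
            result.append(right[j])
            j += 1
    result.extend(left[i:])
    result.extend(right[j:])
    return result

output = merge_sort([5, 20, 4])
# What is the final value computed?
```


merge_sort([5, 20, 4])
Split into [5] and [20, 4]
Left sorted: [5]
Right sorted: [4, 20]
Merge [5] and [4, 20]
= [4, 5, 20]


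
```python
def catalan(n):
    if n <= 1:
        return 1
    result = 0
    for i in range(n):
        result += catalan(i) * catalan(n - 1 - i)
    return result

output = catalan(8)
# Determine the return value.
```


catalan(8)
= sum of catalan(i) * catalan(8-1-i) for i in 0..7
First compute sub-values bottom-up:
  catalan(0) = 1, catalan(1) = 1
  catalan(2) = 1*1 + 1*1 = 2
  catalan(3) = 1*2 + 1*1 + 2*1 = 5
  catalan(4) = 1*5 + 1*2 + 2*1 + 5*1 = 14
  catalan(5) = 1*14 + 1*5 + 2*2 + 5*1 + 14*1 = 42
  catalan(6) = 1*42 + 1*14 + 2*5 + 5*2 + 14*1 + 42*1 = 132
  catalan(7) = 1*132 + 1*42 + 2*14 + 5*5 + 14*2 + 42*1 + 132*1 = 429
Now catalan(8):
  catalan(0)*catalan(7) = 1*429 = 429
  catalan(1)*catalan(6) = 1*132 = 132
  catalan(2)*catalan(5) = 2*42 = 84
  catalan(3)*catalan(4) = 5*14 = 70
  catalan(4)*catalan(3) = 14*5 = 70
  catalan(5)*catalan(2) = 42*2 = 84
  catalan(6)*catalan(1) = 132*1 = 132
  catalan(7)*catalan(0) = 429*1 = 429
= 429 + 132 + 84 + 70 + 70 + 84 + 132 + 429
= 1430


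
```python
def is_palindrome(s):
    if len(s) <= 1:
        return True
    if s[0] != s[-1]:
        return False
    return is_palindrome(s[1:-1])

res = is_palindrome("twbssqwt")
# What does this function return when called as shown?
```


is_palindrome("twbssqwt")
"twbssqwt": s[0]='t' == s[-1]='t' -> is_palindrome("wbssqw")
"wbssqw": s[0]='w' == s[-1]='w' -> is_palindrome("bssq")
"bssq": s[0]='b' != s[-1]='q' -> False
= False


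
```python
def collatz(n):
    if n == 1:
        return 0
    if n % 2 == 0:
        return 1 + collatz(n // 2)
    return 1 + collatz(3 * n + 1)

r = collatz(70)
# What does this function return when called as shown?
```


collatz(70)
70 is even -> collatz(35)
35 is odd -> 3*35+1 = 106 -> collatz(106)
106 is even -> collatz(53)
53 is odd -> 3*53+1 = 160 -> collatz(160)
160 is even -> collatz(80)
80 is even -> collatz(40)
40 is even -> collatz(20)
20 is even -> collatz(10)
10 is even -> collatz(5)
5 is odd -> 3*5+1 = 16 -> collatz(16)
16 is even -> collatz(8)
8 is even -> collatz(4)
4 is even -> collatz(2)
2 is even -> collatz(1)
Reached 1 after 14 steps
= 14


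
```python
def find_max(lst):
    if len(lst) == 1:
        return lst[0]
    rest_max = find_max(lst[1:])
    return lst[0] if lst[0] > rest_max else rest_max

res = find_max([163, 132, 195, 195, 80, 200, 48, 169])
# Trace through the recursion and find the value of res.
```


find_max([163, 132, 195, 195, 80, 200, 48, 169])
= compare 163 with find_max([132, 195, 195, 80, 200, 48, 169])
= compare 132 with find_max([195, 195, 80, 200, 48, 169])
= compare 195 with find_max([195, 80, 200, 48, 169])
= compare 195 with find_max([80, 200, 48, 169])
= compare 80 with find_max([200, 48, 169])
= compare 200 with find_max([48, 169])
= compare 48 with find_max([169])
Base: find_max([169]) = 169
compare 48 with 169: max = 169
compare 200 with 169: max = 200
compare 80 with 200: max = 200
compare 195 with 200: max = 200
compare 195 with 200: max = 200
compare 132 with 200: max = 200
compare 163 with 200: max = 200
= 200


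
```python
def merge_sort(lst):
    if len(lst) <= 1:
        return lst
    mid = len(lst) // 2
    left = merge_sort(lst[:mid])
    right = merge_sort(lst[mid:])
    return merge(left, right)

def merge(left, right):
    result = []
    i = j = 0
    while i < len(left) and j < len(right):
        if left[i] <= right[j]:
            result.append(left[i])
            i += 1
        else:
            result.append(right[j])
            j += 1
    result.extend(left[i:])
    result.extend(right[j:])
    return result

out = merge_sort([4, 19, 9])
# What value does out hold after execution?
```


merge_sort([4, 19, 9])
Split into [4] and [19, 9]
Left sorted: [4]
Right sorted: [9, 19]
Merge [4] and [9, 19]
= [4, 9, 19]


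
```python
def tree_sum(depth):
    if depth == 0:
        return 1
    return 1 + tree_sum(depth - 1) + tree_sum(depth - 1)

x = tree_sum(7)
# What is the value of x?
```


tree_sum(7)
= 1 + tree_sum(6) + tree_sum(6)
= 1 + 2 * tree_sum(6)
tree_sum(k) = 2^(k+1) - 1
tree_sum(0) = 1
tree_sum(1) = 3
tree_sum(2) = 7
tree_sum(3) = 15
tree_sum(4) = 31
tree_sum(7) = 2^8 - 1 = 255


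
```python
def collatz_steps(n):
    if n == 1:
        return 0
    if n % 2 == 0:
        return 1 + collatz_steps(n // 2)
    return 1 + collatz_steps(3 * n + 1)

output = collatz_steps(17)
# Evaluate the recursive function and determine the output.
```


collatz_steps(17)
17 is odd -> 3*17+1 = 52 -> collatz_steps(52)
52 is even -> collatz_steps(26)
26 is even -> collatz_steps(13)
13 is odd -> 3*13+1 = 40 -> collatz_steps(40)
40 is even -> collatz_steps(20)
20 is even -> collatz_steps(10)
10 is even -> collatz_steps(5)
5 is odd -> 3*5+1 = 16 -> collatz_steps(16)
16 is even -> collatz_steps(8)
8 is even -> collatz_steps(4)
4 is even -> collatz_steps(2)
2 is even -> collatz_steps(1)
Reached 1 after 12 steps
= 12


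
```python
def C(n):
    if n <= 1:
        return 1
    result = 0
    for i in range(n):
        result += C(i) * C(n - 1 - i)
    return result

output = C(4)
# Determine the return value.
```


C(4)
= sum of C(i) * C(4-1-i) for i in 0..3
First compute sub-values bottom-up:
  C(0) = 1, C(1) = 1
  C(2) = 1*1 + 1*1 = 2
  C(3) = 1*2 + 1*1 + 2*1 = 5
Now C(4):
  C(0)*C(3) = 1*5 = 5
  C(1)*C(2) = 1*2 = 2
  C(2)*C(1) = 2*1 = 2
  C(3)*C(0) = 5*1 = 5
= 5 + 2 + 2 + 5
= 14


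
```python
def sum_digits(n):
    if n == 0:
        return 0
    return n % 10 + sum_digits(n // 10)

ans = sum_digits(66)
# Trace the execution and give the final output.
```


sum_digits(66)
= 6 + sum_digits(6)
= 6 + 6 + sum_digits(0)
= 6 + 6 + 0
= 12
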